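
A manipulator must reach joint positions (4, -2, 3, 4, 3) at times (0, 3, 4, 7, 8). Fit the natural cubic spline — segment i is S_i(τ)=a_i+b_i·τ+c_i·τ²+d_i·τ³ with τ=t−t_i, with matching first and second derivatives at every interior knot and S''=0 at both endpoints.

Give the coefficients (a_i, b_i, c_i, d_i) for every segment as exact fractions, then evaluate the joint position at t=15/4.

Δ: Δ0=-2, Δ1=5, Δ2=1/3, Δ3=-1
row 1: diag=8, rhs=42; c'=1/8, d'=21/4
row 2: denom=8−1·1/8=63/8; d'=(-28−1·21/4)/(63/8)=-38/9
row 3: denom=8−3·8/21=48/7; d'=(-8−3·-38/9)/(48/7)=49/72
back: M3=49/72
back: M2=-38/9−8/21·49/72=-121/27
back: M1=21/4−1/8·-121/27=1255/216
M: M0=0, M1=1255/216, M2=-121/27, M3=49/72, M4=0
seg 0: a=4, c=M0/2=0, d=(M1−M0)/(6·3)=1255/3888, b=Δ0−h0·(2M0+M1)/6=-2119/432
seg 1: a=-2, c=M1/2=1255/432, d=(M2−M1)/(6·1)=-247/144, b=Δ1−h1·(2M1+M2)/6=823/216
seg 2: a=3, c=M2/2=-121/54, d=(M3−M2)/(6·3)=1115/3888, b=Δ2−h2·(2M2+M3)/6=1933/432
seg 3: a=4, c=M3/2=49/144, d=(M4−M3)/(6·1)=-49/432, b=Δ3−h3·(2M3+M4)/6=-265/216
t_q=15/4 → seg 1, τ=3/4; S=-2+823/216·τ+1255/432·τ²+-247/144·τ³=16295/9216

  seg 0: a=4 b=-2119/432 c=0 d=1255/3888
  seg 1: a=-2 b=823/216 c=1255/432 d=-247/144
  seg 2: a=3 b=1933/432 c=-121/54 d=1115/3888
  seg 3: a=4 b=-265/216 c=49/144 d=-49/432
S(15/4) = 16295/9216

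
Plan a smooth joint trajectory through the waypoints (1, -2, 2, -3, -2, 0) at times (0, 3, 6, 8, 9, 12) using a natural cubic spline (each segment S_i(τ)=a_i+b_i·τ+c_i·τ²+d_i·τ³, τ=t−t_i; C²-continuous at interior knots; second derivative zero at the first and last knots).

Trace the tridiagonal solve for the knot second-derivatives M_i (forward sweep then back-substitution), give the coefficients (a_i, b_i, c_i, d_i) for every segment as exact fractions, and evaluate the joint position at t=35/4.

Δ: Δ0=-1, Δ1=4/3, Δ2=-5/2, Δ3=1, Δ4=2/3
row 1: diag=12, rhs=14; c'=1/4, d'=7/6
row 2: denom=10−3·1/4=37/4; d'=(-23−3·7/6)/(37/4)=-106/37
row 3: denom=6−2·8/37=206/37; d'=(21−2·-106/37)/(206/37)=989/206
row 4: denom=8−1·37/206=1611/206; d'=(-2−1·989/206)/(1611/206)=-467/537
back: M4=-467/537
back: M3=989/206−37/206·-467/537=2662/537
back: M2=-106/37−8/37·2662/537=-2114/537
back: M1=7/6−1/4·-2114/537=385/179
M: M0=0, M1=385/179, M2=-2114/537, M3=2662/537, M4=-467/537, M5=0
seg 0: a=1, c=M0/2=0, d=(M1−M0)/(6·3)=385/3222, b=Δ0−h0·(2M0+M1)/6=-743/358
seg 1: a=-2, c=M1/2=385/358, d=(M2−M1)/(6·3)=-3269/9666, b=Δ1−h1·(2M1+M2)/6=206/179
seg 2: a=2, c=M2/2=-1057/537, d=(M3−M2)/(6·2)=398/537, b=Δ2−h2·(2M2+M3)/6=-547/358
seg 3: a=-3, c=M3/2=1331/537, d=(M4−M3)/(6·1)=-1043/1074, b=Δ3−h3·(2M3+M4)/6=-545/1074
seg 4: a=-2, c=M4/2=-467/1074, d=(M5−M4)/(6·3)=467/9666, b=Δ4−h4·(2M4+M5)/6=275/179
t_q=35/4 → seg 3, τ=3/4; S=-3+-545/1074·τ+1331/537·τ²+-1043/1074·τ³=-54899/22912

  seg 0: a=1 b=-743/358 c=0 d=385/3222
  seg 1: a=-2 b=206/179 c=385/358 d=-3269/9666
  seg 2: a=2 b=-547/358 c=-1057/537 d=398/537
  seg 3: a=-3 b=-545/1074 c=1331/537 d=-1043/1074
  seg 4: a=-2 b=275/179 c=-467/1074 d=467/9666
S(35/4) = -54899/22912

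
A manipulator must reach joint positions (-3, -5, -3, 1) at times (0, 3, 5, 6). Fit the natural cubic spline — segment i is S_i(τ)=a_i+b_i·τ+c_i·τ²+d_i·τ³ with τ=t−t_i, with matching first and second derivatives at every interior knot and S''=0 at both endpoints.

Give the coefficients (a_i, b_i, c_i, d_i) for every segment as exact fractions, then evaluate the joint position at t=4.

Δ: Δ0=-2/3, Δ1=1, Δ2=4
row 1: diag=10, rhs=10; c'=1/5, d'=1
row 2: denom=6−2·1/5=28/5; d'=(18−2·1)/(28/5)=20/7
back: M2=20/7
back: M1=1−1/5·20/7=3/7
M: M0=0, M1=3/7, M2=20/7, M3=0
seg 0: a=-3, c=M0/2=0, d=(M1−M0)/(6·3)=1/42, b=Δ0−h0·(2M0+M1)/6=-37/42
seg 1: a=-5, c=M1/2=3/14, d=(M2−M1)/(6·2)=17/84, b=Δ1−h1·(2M1+M2)/6=-5/21
seg 2: a=-3, c=M2/2=10/7, d=(M3−M2)/(6·1)=-10/21, b=Δ2−h2·(2M2+M3)/6=64/21
t_q=4 → seg 1, τ=1; S=-5+-5/21·τ+3/14·τ²+17/84·τ³=-135/28

  seg 0: a=-3 b=-37/42 c=0 d=1/42
  seg 1: a=-5 b=-5/21 c=3/14 d=17/84
  seg 2: a=-3 b=64/21 c=10/7 d=-10/21
S(4) = -135/28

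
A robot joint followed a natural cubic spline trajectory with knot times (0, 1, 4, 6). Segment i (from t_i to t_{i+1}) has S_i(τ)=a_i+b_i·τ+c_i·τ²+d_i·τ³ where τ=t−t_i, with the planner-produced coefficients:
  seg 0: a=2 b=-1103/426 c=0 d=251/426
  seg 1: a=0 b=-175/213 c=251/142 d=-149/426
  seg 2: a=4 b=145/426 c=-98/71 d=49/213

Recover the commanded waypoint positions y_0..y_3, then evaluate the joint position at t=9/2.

y_0 = S_0(0) = a_0 = 2
y_1 = S_1(0) = a_1 = 0
y_2 = S_2(0) = a_2 = 4
y_3 = S_2(2) = 1
t_q=9/2 is in segment 2 (τ=1/2); S_2(τ)=2189/568

y_0=2 y_1=0 y_2=4 y_3=1
S(9/2) = 2189/568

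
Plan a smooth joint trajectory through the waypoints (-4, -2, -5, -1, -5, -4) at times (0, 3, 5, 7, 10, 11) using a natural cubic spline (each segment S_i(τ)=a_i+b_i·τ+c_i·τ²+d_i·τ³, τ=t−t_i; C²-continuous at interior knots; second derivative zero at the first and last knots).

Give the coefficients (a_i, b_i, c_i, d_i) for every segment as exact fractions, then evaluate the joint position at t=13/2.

  seg 0: a=-4 b=2921/1692 c=0 d=-1793/15228
  seg 1: a=-2 b=-1229/846 c=-1793/1692 d=1753/3384
  seg 2: a=-5 b=74/141 c=1733/846 d=-1109/1692
  seg 3: a=-1 b=361/423 c=-797/423 d=1466/3807
  seg 4: a=-5 b=-23/423 c=223/141 d=-223/423
S(13/2) = -2731/1504

Δ: Δ0=2/3, Δ1=-3/2, Δ2=2, Δ3=-4/3, Δ4=1
row 1: diag=10, rhs=-13; c'=1/5, d'=-13/10
row 2: denom=8−2·1/5=38/5; d'=(21−2·-13/10)/(38/5)=59/19
row 3: denom=10−2·5/19=180/19; d'=(-20−2·59/19)/(180/19)=-83/30
row 4: denom=8−3·19/60=141/20; d'=(14−3·-83/30)/(141/20)=446/141
back: M4=446/141
back: M3=-83/30−19/60·446/141=-1594/423
back: M2=59/19−5/19·-1594/423=1733/423
back: M1=-13/10−1/5·1733/423=-1793/846
M: M0=0, M1=-1793/846, M2=1733/423, M3=-1594/423, M4=446/141, M5=0
seg 0: a=-4, c=M0/2=0, d=(M1−M0)/(6·3)=-1793/15228, b=Δ0−h0·(2M0+M1)/6=2921/1692
seg 1: a=-2, c=M1/2=-1793/1692, d=(M2−M1)/(6·2)=1753/3384, b=Δ1−h1·(2M1+M2)/6=-1229/846
seg 2: a=-5, c=M2/2=1733/846, d=(M3−M2)/(6·2)=-1109/1692, b=Δ2−h2·(2M2+M3)/6=74/141
seg 3: a=-1, c=M3/2=-797/423, d=(M4−M3)/(6·3)=1466/3807, b=Δ3−h3·(2M3+M4)/6=361/423
seg 4: a=-5, c=M4/2=223/141, d=(M5−M4)/(6·1)=-223/423, b=Δ4−h4·(2M4+M5)/6=-23/423
t_q=13/2 → seg 2, τ=3/2; S=-5+74/141·τ+1733/846·τ²+-1109/1692·τ³=-2731/1504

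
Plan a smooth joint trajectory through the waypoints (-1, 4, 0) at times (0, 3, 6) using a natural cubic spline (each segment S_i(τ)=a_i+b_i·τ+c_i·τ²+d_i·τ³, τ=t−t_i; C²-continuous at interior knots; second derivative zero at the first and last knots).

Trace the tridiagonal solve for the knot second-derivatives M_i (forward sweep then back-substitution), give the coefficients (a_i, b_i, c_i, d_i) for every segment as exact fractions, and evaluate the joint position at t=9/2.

  seg 0: a=-1 b=29/12 c=0 d=-1/12
  seg 1: a=4 b=1/6 c=-3/4 d=1/12
S(9/2) = 91/32

Δ: Δ0=5/3, Δ1=-4/3
row 1: diag=12, rhs=-18; c'=1/4, d'=-3/2
back: M1=-3/2
M: M0=0, M1=-3/2, M2=0
seg 0: a=-1, c=M0/2=0, d=(M1−M0)/(6·3)=-1/12, b=Δ0−h0·(2M0+M1)/6=29/12
seg 1: a=4, c=M1/2=-3/4, d=(M2−M1)/(6·3)=1/12, b=Δ1−h1·(2M1+M2)/6=1/6
t_q=9/2 → seg 1, τ=3/2; S=4+1/6·τ+-3/4·τ²+1/12·τ³=91/32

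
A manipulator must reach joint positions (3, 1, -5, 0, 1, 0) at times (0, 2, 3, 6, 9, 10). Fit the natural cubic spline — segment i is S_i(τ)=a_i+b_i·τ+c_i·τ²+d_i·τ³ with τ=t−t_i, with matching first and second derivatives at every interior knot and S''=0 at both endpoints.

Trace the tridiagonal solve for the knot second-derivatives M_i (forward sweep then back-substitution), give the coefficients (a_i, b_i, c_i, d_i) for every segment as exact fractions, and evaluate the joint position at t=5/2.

Δ: Δ0=-1, Δ1=-6, Δ2=5/3, Δ3=1/3, Δ4=-1
row 1: diag=6, rhs=-30; c'=1/6, d'=-5
row 2: denom=8−1·1/6=47/6; d'=(46−1·-5)/(47/6)=306/47
row 3: denom=12−3·18/47=510/47; d'=(-8−3·306/47)/(510/47)=-647/255
row 4: denom=8−3·47/170=1219/170; d'=(-8−3·-647/255)/(1219/170)=-66/1219
back: M4=-66/1219
back: M3=-647/255−47/170·-66/1219=-9224/3657
back: M2=306/47−18/47·-9224/3657=9114/1219
back: M1=-5−1/6·9114/1219=-7614/1219
M: M0=0, M1=-7614/1219, M2=9114/1219, M3=-9224/3657, M4=-66/1219, M5=0
seg 0: a=3, c=M0/2=0, d=(M1−M0)/(6·2)=-1269/2438, b=Δ0−h0·(2M0+M1)/6=1319/1219
seg 1: a=1, c=M1/2=-3807/1219, d=(M2−M1)/(6·1)=2788/1219, b=Δ1−h1·(2M1+M2)/6=-6295/1219
seg 2: a=-5, c=M2/2=4557/1219, d=(M3−M2)/(6·3)=-18283/32913, b=Δ2−h2·(2M2+M3)/6=-5545/1219
seg 3: a=0, c=M3/2=-4612/3657, d=(M4−M3)/(6·3)=4513/32913, b=Δ3−h3·(2M3+M4)/6=3514/1219
seg 4: a=1, c=M4/2=-33/1219, d=(M5−M4)/(6·1)=11/1219, b=Δ4−h4·(2M4+M5)/6=-1197/1219
t_q=5/2 → seg 1, τ=1/2; S=1+-6295/1219·τ+-3807/1219·τ²+2788/1219·τ³=-10127/4876

  seg 0: a=3 b=1319/1219 c=0 d=-1269/2438
  seg 1: a=1 b=-6295/1219 c=-3807/1219 d=2788/1219
  seg 2: a=-5 b=-5545/1219 c=4557/1219 d=-18283/32913
  seg 3: a=0 b=3514/1219 c=-4612/3657 d=4513/32913
  seg 4: a=1 b=-1197/1219 c=-33/1219 d=11/1219
S(5/2) = -10127/4876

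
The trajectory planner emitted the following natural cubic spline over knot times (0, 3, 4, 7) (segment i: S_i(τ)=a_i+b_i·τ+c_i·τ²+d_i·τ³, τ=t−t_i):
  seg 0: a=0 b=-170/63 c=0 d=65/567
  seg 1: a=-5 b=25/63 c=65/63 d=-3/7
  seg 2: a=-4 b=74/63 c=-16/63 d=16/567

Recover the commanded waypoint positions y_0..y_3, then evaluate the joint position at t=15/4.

y_0 = S_0(0) = a_0 = 0
y_1 = S_1(0) = a_1 = -5
y_2 = S_2(0) = a_2 = -4
y_3 = S_2(3) = -2
t_q=15/4 is in segment 1 (τ=3/4); S_1(τ)=-5783/1344

y_0=0 y_1=-5 y_2=-4 y_3=-2
S(15/4) = -5783/1344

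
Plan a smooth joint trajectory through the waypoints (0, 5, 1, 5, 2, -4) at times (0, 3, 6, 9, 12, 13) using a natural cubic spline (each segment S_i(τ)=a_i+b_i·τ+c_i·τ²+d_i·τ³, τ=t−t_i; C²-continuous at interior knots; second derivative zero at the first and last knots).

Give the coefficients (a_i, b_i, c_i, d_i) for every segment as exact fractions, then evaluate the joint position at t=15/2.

Δ: Δ0=5/3, Δ1=-4/3, Δ2=4/3, Δ3=-1, Δ4=-6
row 1: diag=12, rhs=-18; c'=1/4, d'=-3/2
row 2: denom=12−3·1/4=45/4; d'=(16−3·-3/2)/(45/4)=82/45
row 3: denom=12−3·4/15=56/5; d'=(-14−3·82/45)/(56/5)=-73/42
row 4: denom=8−3·15/56=403/56; d'=(-30−3·-73/42)/(403/56)=-1388/403
back: M4=-1388/403
back: M3=-73/42−15/56·-1388/403=-986/1209
back: M2=82/45−4/15·-986/1209=822/403
back: M1=-3/2−1/4·822/403=-810/403
M: M0=0, M1=-810/403, M2=822/403, M3=-986/1209, M4=-1388/403, M5=0
seg 0: a=0, c=M0/2=0, d=(M1−M0)/(6·3)=-45/403, b=Δ0−h0·(2M0+M1)/6=3230/1209
seg 1: a=5, c=M1/2=-405/403, d=(M2−M1)/(6·3)=272/1209, b=Δ1−h1·(2M1+M2)/6=-415/1209
seg 2: a=1, c=M2/2=411/403, d=(M3−M2)/(6·3)=-1726/10881, b=Δ2−h2·(2M2+M3)/6=-361/1209
seg 3: a=5, c=M3/2=-493/1209, d=(M4−M3)/(6·3)=-1589/10881, b=Δ3−h3·(2M3+M4)/6=143/93
seg 4: a=2, c=M4/2=-694/403, d=(M5−M4)/(6·1)=694/1209, b=Δ4−h4·(2M4+M5)/6=-5866/1209
t_q=15/2 → seg 2, τ=3/2; S=1+-361/1209·τ+411/403·τ²+-1726/10881·τ³=1863/806

  seg 0: a=0 b=3230/1209 c=0 d=-45/403
  seg 1: a=5 b=-415/1209 c=-405/403 d=272/1209
  seg 2: a=1 b=-361/1209 c=411/403 d=-1726/10881
  seg 3: a=5 b=143/93 c=-493/1209 d=-1589/10881
  seg 4: a=2 b=-5866/1209 c=-694/403 d=694/1209
S(15/2) = 1863/806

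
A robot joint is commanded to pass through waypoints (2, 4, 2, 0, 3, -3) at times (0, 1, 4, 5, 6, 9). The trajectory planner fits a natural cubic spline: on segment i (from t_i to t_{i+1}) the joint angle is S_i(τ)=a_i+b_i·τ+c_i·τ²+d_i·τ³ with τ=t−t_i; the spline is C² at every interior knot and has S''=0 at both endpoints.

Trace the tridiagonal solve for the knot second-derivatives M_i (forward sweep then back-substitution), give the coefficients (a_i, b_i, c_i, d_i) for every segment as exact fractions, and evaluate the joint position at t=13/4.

  seg 0: a=2 b=1221/547 c=0 d=-127/547
  seg 1: a=4 b=840/547 c=-381/547 d=-185/14769
  seg 2: a=2 b=-1631/547 c=-1328/1641 d=2939/1641
  seg 3: a=0 b=1268/1641 c=7489/1641 d=-1278/547
  seg 4: a=3 b=4744/1641 c=-4013/1641 d=4013/14769
S(13/4) = 132553/35008

Δ: Δ0=2, Δ1=-2/3, Δ2=-2, Δ3=3, Δ4=-2
row 1: diag=8, rhs=-16; c'=3/8, d'=-2
row 2: denom=8−3·3/8=55/8; d'=(-8−3·-2)/(55/8)=-16/55
row 3: denom=4−1·8/55=212/55; d'=(30−1·-16/55)/(212/55)=833/106
row 4: denom=8−1·55/212=1641/212; d'=(-30−1·833/106)/(1641/212)=-8026/1641
back: M4=-8026/1641
back: M3=833/106−55/212·-8026/1641=14978/1641
back: M2=-16/55−8/55·14978/1641=-2656/1641
back: M1=-2−3/8·-2656/1641=-762/547
M: M0=0, M1=-762/547, M2=-2656/1641, M3=14978/1641, M4=-8026/1641, M5=0
seg 0: a=2, c=M0/2=0, d=(M1−M0)/(6·1)=-127/547, b=Δ0−h0·(2M0+M1)/6=1221/547
seg 1: a=4, c=M1/2=-381/547, d=(M2−M1)/(6·3)=-185/14769, b=Δ1−h1·(2M1+M2)/6=840/547
seg 2: a=2, c=M2/2=-1328/1641, d=(M3−M2)/(6·1)=2939/1641, b=Δ2−h2·(2M2+M3)/6=-1631/547
seg 3: a=0, c=M3/2=7489/1641, d=(M4−M3)/(6·1)=-1278/547, b=Δ3−h3·(2M3+M4)/6=1268/1641
seg 4: a=3, c=M4/2=-4013/1641, d=(M5−M4)/(6·3)=4013/14769, b=Δ4−h4·(2M4+M5)/6=4744/1641
t_q=13/4 → seg 1, τ=9/4; S=4+840/547·τ+-381/547·τ²+-185/14769·τ³=132553/35008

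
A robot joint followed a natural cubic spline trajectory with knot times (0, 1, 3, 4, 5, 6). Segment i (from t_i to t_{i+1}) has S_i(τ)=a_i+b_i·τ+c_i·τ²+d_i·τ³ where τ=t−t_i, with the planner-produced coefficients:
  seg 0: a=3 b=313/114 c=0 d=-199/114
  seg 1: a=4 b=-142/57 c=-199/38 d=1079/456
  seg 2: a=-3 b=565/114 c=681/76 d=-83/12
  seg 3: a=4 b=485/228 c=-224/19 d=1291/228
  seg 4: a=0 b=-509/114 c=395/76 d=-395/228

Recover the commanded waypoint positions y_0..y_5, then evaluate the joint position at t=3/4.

y_0=3 y_1=4 y_2=-3 y_3=4 y_4=0 y_5=-1
S(3/4) = 10513/2432

y_0 = S_0(0) = a_0 = 3
y_1 = S_1(0) = a_1 = 4
y_2 = S_2(0) = a_2 = -3
y_3 = S_3(0) = a_3 = 4
y_4 = S_4(0) = a_4 = 0
y_5 = S_4(1) = -1
t_q=3/4 is in segment 0 (τ=3/4); S_0(τ)=10513/2432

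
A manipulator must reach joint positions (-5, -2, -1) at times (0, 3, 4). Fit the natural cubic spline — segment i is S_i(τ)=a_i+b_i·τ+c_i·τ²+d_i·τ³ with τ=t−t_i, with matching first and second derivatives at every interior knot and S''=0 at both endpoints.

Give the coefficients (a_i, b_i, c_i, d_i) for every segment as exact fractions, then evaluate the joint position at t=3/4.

  seg 0: a=-5 b=1 c=0 d=0
  seg 1: a=-2 b=1 c=0 d=0
S(3/4) = -17/4

Δ: Δ0=1, Δ1=1
row 1: diag=8, rhs=0; c'=1/8, d'=0
back: M1=0
M: M0=0, M1=0, M2=0
seg 0: a=-5, c=M0/2=0, d=(M1−M0)/(6·3)=0, b=Δ0−h0·(2M0+M1)/6=1
seg 1: a=-2, c=M1/2=0, d=(M2−M1)/(6·1)=0, b=Δ1−h1·(2M1+M2)/6=1
t_q=3/4 → seg 0, τ=3/4; S=-5+1·τ+0·τ²+0·τ³=-17/4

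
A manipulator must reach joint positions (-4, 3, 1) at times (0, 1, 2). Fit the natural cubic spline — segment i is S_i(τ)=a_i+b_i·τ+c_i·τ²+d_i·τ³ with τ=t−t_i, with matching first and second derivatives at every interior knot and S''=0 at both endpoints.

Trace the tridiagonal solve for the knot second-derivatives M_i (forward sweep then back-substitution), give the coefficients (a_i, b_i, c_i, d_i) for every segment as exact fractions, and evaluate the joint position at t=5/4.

  seg 0: a=-4 b=37/4 c=0 d=-9/4
  seg 1: a=3 b=5/2 c=-27/4 d=9/4
S(5/4) = 829/256

Δ: Δ0=7, Δ1=-2
row 1: diag=4, rhs=-54; c'=1/4, d'=-27/2
back: M1=-27/2
M: M0=0, M1=-27/2, M2=0
seg 0: a=-4, c=M0/2=0, d=(M1−M0)/(6·1)=-9/4, b=Δ0−h0·(2M0+M1)/6=37/4
seg 1: a=3, c=M1/2=-27/4, d=(M2−M1)/(6·1)=9/4, b=Δ1−h1·(2M1+M2)/6=5/2
t_q=5/4 → seg 1, τ=1/4; S=3+5/2·τ+-27/4·τ²+9/4·τ³=829/256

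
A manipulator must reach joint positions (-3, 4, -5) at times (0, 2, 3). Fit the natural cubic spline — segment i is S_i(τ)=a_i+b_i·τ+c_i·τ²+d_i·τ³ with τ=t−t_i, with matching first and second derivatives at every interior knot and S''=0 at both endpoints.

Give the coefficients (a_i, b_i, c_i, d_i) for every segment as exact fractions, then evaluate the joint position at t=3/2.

Δ: Δ0=7/2, Δ1=-9
row 1: diag=6, rhs=-75; c'=1/6, d'=-25/2
back: M1=-25/2
M: M0=0, M1=-25/2, M2=0
seg 0: a=-3, c=M0/2=0, d=(M1−M0)/(6·2)=-25/24, b=Δ0−h0·(2M0+M1)/6=23/3
seg 1: a=4, c=M1/2=-25/4, d=(M2−M1)/(6·1)=25/12, b=Δ1−h1·(2M1+M2)/6=-29/6
t_q=3/2 → seg 0, τ=3/2; S=-3+23/3·τ+0·τ²+-25/24·τ³=319/64

  seg 0: a=-3 b=23/3 c=0 d=-25/24
  seg 1: a=4 b=-29/6 c=-25/4 d=25/12
S(3/2) = 319/64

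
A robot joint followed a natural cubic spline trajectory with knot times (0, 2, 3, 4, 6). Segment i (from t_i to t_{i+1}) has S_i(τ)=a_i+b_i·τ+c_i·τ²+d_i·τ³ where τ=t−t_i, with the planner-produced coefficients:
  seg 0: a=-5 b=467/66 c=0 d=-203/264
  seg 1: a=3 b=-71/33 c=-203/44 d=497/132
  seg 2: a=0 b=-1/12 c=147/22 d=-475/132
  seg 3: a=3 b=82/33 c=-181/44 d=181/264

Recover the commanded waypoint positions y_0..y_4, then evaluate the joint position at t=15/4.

y_0 = S_0(0) = a_0 = -5
y_1 = S_1(0) = a_1 = 3
y_2 = S_2(0) = a_2 = 0
y_3 = S_3(0) = a_3 = 3
y_4 = S_3(2) = -3
t_q=15/4 is in segment 2 (τ=3/4); S_2(τ)=6133/2816

y_0=-5 y_1=3 y_2=0 y_3=3 y_4=-3
S(15/4) = 6133/2816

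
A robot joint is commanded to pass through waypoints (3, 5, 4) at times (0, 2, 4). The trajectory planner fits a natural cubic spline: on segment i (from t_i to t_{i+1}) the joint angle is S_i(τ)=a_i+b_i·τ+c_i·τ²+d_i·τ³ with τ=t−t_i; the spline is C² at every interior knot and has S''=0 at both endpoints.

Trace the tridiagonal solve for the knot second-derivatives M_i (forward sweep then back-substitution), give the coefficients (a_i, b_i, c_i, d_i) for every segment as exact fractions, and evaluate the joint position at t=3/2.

Δ: Δ0=1, Δ1=-1/2
row 1: diag=8, rhs=-9; c'=1/4, d'=-9/8
back: M1=-9/8
M: M0=0, M1=-9/8, M2=0
seg 0: a=3, c=M0/2=0, d=(M1−M0)/(6·2)=-3/32, b=Δ0−h0·(2M0+M1)/6=11/8
seg 1: a=5, c=M1/2=-9/16, d=(M2−M1)/(6·2)=3/32, b=Δ1−h1·(2M1+M2)/6=1/4
t_q=3/2 → seg 0, τ=3/2; S=3+11/8·τ+0·τ²+-3/32·τ³=1215/256

  seg 0: a=3 b=11/8 c=0 d=-3/32
  seg 1: a=5 b=1/4 c=-9/16 d=3/32
S(3/2) = 1215/256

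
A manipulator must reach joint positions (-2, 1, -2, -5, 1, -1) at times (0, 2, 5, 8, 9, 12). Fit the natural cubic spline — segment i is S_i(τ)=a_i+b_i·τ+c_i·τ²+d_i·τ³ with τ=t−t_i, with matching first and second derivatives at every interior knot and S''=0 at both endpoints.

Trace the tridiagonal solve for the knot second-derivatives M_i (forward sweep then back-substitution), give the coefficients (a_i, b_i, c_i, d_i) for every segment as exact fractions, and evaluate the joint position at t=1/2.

  seg 0: a=-2 b=7801/4182 c=0 d=-191/2091
  seg 1: a=1 b=3217/4182 c=-382/697 d=-523/37638
  seg 2: a=-2 b=-356/123 c=-2815/4182 d=16367/37638
  seg 3: a=-5 b=20107/4182 c=6776/2091 d=-8567/4182
  seg 4: a=1 b=3585/697 c=-12149/4182 d=12149/37638
S(1/2) = -6015/5576

Δ: Δ0=3/2, Δ1=-1, Δ2=-1, Δ3=6, Δ4=-2/3
row 1: diag=10, rhs=-15; c'=3/10, d'=-3/2
row 2: denom=12−3·3/10=111/10; d'=(0−3·-3/2)/(111/10)=15/37
row 3: denom=8−3·10/37=266/37; d'=(42−3·15/37)/(266/37)=1509/266
row 4: denom=8−1·37/266=2091/266; d'=(-40−1·1509/266)/(2091/266)=-12149/2091
back: M4=-12149/2091
back: M3=1509/266−37/266·-12149/2091=13552/2091
back: M2=15/37−10/37·13552/2091=-2815/2091
back: M1=-3/2−3/10·-2815/2091=-764/697
M: M0=0, M1=-764/697, M2=-2815/2091, M3=13552/2091, M4=-12149/2091, M5=0
seg 0: a=-2, c=M0/2=0, d=(M1−M0)/(6·2)=-191/2091, b=Δ0−h0·(2M0+M1)/6=7801/4182
seg 1: a=1, c=M1/2=-382/697, d=(M2−M1)/(6·3)=-523/37638, b=Δ1−h1·(2M1+M2)/6=3217/4182
seg 2: a=-2, c=M2/2=-2815/4182, d=(M3−M2)/(6·3)=16367/37638, b=Δ2−h2·(2M2+M3)/6=-356/123
seg 3: a=-5, c=M3/2=6776/2091, d=(M4−M3)/(6·1)=-8567/4182, b=Δ3−h3·(2M3+M4)/6=20107/4182
seg 4: a=1, c=M4/2=-12149/4182, d=(M5−M4)/(6·3)=12149/37638, b=Δ4−h4·(2M4+M5)/6=3585/697
t_q=1/2 → seg 0, τ=1/2; S=-2+7801/4182·τ+0·τ²+-191/2091·τ³=-6015/5576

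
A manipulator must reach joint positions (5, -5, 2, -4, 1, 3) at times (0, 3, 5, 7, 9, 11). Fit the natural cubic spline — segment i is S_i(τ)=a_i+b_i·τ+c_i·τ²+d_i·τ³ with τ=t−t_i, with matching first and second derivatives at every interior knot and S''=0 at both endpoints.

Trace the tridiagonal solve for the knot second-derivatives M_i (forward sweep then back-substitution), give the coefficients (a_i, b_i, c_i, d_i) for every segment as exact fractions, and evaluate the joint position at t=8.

  seg 0: a=5 b=-9833/1590 c=0 d=1511/4770
  seg 1: a=-5 b=1883/795 c=1511/530 d=-7267/6360
  seg 2: a=2 b=97/1590 c=-849/212 d=1967/1590
  seg 3: a=-4 b=-1769/1590 c=3623/1060 d=-1025/1272
  seg 4: a=1 b=2297/795 c=-751/530 d=751/3180
S(8) = -5301/2120

Δ: Δ0=-10/3, Δ1=7/2, Δ2=-3, Δ3=5/2, Δ4=1
row 1: diag=10, rhs=41; c'=1/5, d'=41/10
row 2: denom=8−2·1/5=38/5; d'=(-39−2·41/10)/(38/5)=-118/19
row 3: denom=8−2·5/19=142/19; d'=(33−2·-118/19)/(142/19)=863/142
row 4: denom=8−2·19/71=530/71; d'=(-9−2·863/142)/(530/71)=-751/265
back: M4=-751/265
back: M3=863/142−19/71·-751/265=3623/530
back: M2=-118/19−5/19·3623/530=-849/106
back: M1=41/10−1/5·-849/106=1511/265
M: M0=0, M1=1511/265, M2=-849/106, M3=3623/530, M4=-751/265, M5=0
seg 0: a=5, c=M0/2=0, d=(M1−M0)/(6·3)=1511/4770, b=Δ0−h0·(2M0+M1)/6=-9833/1590
seg 1: a=-5, c=M1/2=1511/530, d=(M2−M1)/(6·2)=-7267/6360, b=Δ1−h1·(2M1+M2)/6=1883/795
seg 2: a=2, c=M2/2=-849/212, d=(M3−M2)/(6·2)=1967/1590, b=Δ2−h2·(2M2+M3)/6=97/1590
seg 3: a=-4, c=M3/2=3623/1060, d=(M4−M3)/(6·2)=-1025/1272, b=Δ3−h3·(2M3+M4)/6=-1769/1590
seg 4: a=1, c=M4/2=-751/530, d=(M5−M4)/(6·2)=751/3180, b=Δ4−h4·(2M4+M5)/6=2297/795
t_q=8 → seg 3, τ=1; S=-4+-1769/1590·τ+3623/1060·τ²+-1025/1272·τ³=-5301/2120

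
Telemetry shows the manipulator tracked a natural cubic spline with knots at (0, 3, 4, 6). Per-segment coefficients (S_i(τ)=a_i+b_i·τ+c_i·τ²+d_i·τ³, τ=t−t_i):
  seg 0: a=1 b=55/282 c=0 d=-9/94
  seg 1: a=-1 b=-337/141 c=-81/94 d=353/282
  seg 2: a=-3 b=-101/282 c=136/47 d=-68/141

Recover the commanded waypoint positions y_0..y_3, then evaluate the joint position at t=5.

y_0 = S_0(0) = a_0 = 1
y_1 = S_1(0) = a_1 = -1
y_2 = S_2(0) = a_2 = -3
y_3 = S_2(2) = 4
t_q=5 is in segment 2 (τ=1); S_2(τ)=-89/94

y_0=1 y_1=-1 y_2=-3 y_3=4
S(5) = -89/94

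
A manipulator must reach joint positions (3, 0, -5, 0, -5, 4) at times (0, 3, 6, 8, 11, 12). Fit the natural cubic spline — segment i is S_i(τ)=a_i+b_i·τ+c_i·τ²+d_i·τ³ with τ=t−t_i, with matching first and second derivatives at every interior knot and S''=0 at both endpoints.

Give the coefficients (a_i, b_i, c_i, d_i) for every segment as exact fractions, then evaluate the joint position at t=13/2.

  seg 0: a=3 b=-1535/4998 c=0 d=-3463/44982
  seg 1: a=0 b=-5962/2499 c=-3463/4998 d=4661/14994
  seg 2: a=-5 b=1321/714 c=5260/2499 d=-2224/2499
  seg 3: a=0 b=-683/1666 c=-8084/2499 d=42223/44982
  seg 4: a=-5 b=4602/833 c=8685/1666 d=-2895/1666
S(13/2) = -12195/3332

Δ: Δ0=-1, Δ1=-5/3, Δ2=5/2, Δ3=-5/3, Δ4=9
row 1: diag=12, rhs=-4; c'=1/4, d'=-1/3
row 2: denom=10−3·1/4=37/4; d'=(25−3·-1/3)/(37/4)=104/37
row 3: denom=10−2·8/37=354/37; d'=(-25−2·104/37)/(354/37)=-1133/354
row 4: denom=8−3·37/118=833/118; d'=(64−3·-1133/354)/(833/118)=8685/833
back: M4=8685/833
back: M3=-1133/354−37/118·8685/833=-16168/2499
back: M2=104/37−8/37·-16168/2499=10520/2499
back: M1=-1/3−1/4·10520/2499=-3463/2499
M: M0=0, M1=-3463/2499, M2=10520/2499, M3=-16168/2499, M4=8685/833, M5=0
seg 0: a=3, c=M0/2=0, d=(M1−M0)/(6·3)=-3463/44982, b=Δ0−h0·(2M0+M1)/6=-1535/4998
seg 1: a=0, c=M1/2=-3463/4998, d=(M2−M1)/(6·3)=4661/14994, b=Δ1−h1·(2M1+M2)/6=-5962/2499
seg 2: a=-5, c=M2/2=5260/2499, d=(M3−M2)/(6·2)=-2224/2499, b=Δ2−h2·(2M2+M3)/6=1321/714
seg 3: a=0, c=M3/2=-8084/2499, d=(M4−M3)/(6·3)=42223/44982, b=Δ3−h3·(2M3+M4)/6=-683/1666
seg 4: a=-5, c=M4/2=8685/1666, d=(M5−M4)/(6·1)=-2895/1666, b=Δ4−h4·(2M4+M5)/6=4602/833
t_q=13/2 → seg 2, τ=1/2; S=-5+1321/714·τ+5260/2499·τ²+-2224/2499·τ³=-12195/3332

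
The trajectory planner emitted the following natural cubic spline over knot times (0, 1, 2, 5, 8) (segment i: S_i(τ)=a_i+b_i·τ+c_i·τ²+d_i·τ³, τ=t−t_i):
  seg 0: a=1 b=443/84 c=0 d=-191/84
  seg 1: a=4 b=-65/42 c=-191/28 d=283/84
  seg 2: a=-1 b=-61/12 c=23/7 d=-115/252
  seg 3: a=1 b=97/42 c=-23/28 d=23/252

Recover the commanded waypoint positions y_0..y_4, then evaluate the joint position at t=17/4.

y_0 = S_0(0) = a_0 = 1
y_1 = S_1(0) = a_1 = 4
y_2 = S_2(0) = a_2 = -1
y_3 = S_3(0) = a_3 = 1
y_4 = S_3(3) = 3
t_q=17/4 is in segment 2 (τ=9/4); S_2(τ)=-1795/1792

y_0=1 y_1=4 y_2=-1 y_3=1 y_4=3
S(17/4) = -1795/1792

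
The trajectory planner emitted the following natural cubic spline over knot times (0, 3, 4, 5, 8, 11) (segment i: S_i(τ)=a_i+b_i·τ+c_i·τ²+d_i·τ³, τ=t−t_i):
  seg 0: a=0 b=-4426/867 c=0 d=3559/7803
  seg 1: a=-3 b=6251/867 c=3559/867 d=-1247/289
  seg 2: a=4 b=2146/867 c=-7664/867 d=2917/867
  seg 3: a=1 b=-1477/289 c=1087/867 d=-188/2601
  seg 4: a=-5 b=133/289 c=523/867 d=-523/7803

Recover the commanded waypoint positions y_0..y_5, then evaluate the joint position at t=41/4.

y_0 = S_0(0) = a_0 = 0
y_1 = S_1(0) = a_1 = -3
y_2 = S_2(0) = a_2 = 4
y_3 = S_3(0) = a_3 = 1
y_4 = S_4(0) = a_4 = -5
y_5 = S_4(3) = 0
t_q=41/4 is in segment 4 (τ=9/4); S_4(τ)=-30965/18496

y_0=0 y_1=-3 y_2=4 y_3=1 y_4=-5 y_5=0
S(41/4) = -30965/18496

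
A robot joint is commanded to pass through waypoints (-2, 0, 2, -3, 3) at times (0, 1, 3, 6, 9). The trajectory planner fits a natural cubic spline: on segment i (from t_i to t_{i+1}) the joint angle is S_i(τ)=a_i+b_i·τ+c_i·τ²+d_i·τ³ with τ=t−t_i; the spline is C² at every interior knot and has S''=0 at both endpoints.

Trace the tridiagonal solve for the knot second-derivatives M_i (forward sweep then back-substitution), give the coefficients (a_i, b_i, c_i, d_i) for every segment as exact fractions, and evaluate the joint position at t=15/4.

  seg 0: a=-2 b=1261/618 c=0 d=-25/618
  seg 1: a=0 b=593/309 c=-25/206 d=-209/1236
  seg 2: a=2 b=-184/309 c=-117/103 d=722/2781
  seg 3: a=-3 b=-124/309 c=371/309 d=-371/2781
S(15/4) = 3375/3296

Δ: Δ0=2, Δ1=1, Δ2=-5/3, Δ3=2
row 1: diag=6, rhs=-6; c'=1/3, d'=-1
row 2: denom=10−2·1/3=28/3; d'=(-16−2·-1)/(28/3)=-3/2
row 3: denom=12−3·9/28=309/28; d'=(22−3·-3/2)/(309/28)=742/309
back: M3=742/309
back: M2=-3/2−9/28·742/309=-234/103
back: M1=-1−1/3·-234/103=-25/103
M: M0=0, M1=-25/103, M2=-234/103, M3=742/309, M4=0
seg 0: a=-2, c=M0/2=0, d=(M1−M0)/(6·1)=-25/618, b=Δ0−h0·(2M0+M1)/6=1261/618
seg 1: a=0, c=M1/2=-25/206, d=(M2−M1)/(6·2)=-209/1236, b=Δ1−h1·(2M1+M2)/6=593/309
seg 2: a=2, c=M2/2=-117/103, d=(M3−M2)/(6·3)=722/2781, b=Δ2−h2·(2M2+M3)/6=-184/309
seg 3: a=-3, c=M3/2=371/309, d=(M4−M3)/(6·3)=-371/2781, b=Δ3−h3·(2M3+M4)/6=-124/309
t_q=15/4 → seg 2, τ=3/4; S=2+-184/309·τ+-117/103·τ²+722/2781·τ³=3375/3296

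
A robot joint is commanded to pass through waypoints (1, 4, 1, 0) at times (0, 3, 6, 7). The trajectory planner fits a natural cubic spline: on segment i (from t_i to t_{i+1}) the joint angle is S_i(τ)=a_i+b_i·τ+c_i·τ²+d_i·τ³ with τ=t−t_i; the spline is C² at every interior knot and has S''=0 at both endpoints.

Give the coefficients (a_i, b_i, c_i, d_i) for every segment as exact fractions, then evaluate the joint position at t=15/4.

Δ: Δ0=1, Δ1=-1, Δ2=-1
row 1: diag=12, rhs=-12; c'=1/4, d'=-1
row 2: denom=8−3·1/4=29/4; d'=(0−3·-1)/(29/4)=12/29
back: M2=12/29
back: M1=-1−1/4·12/29=-32/29
M: M0=0, M1=-32/29, M2=12/29, M3=0
seg 0: a=1, c=M0/2=0, d=(M1−M0)/(6·3)=-16/261, b=Δ0−h0·(2M0+M1)/6=45/29
seg 1: a=4, c=M1/2=-16/29, d=(M2−M1)/(6·3)=22/261, b=Δ1−h1·(2M1+M2)/6=-3/29
seg 2: a=1, c=M2/2=6/29, d=(M3−M2)/(6·1)=-2/29, b=Δ2−h2·(2M2+M3)/6=-33/29
t_q=15/4 → seg 1, τ=3/4; S=4+-3/29·τ+-16/29·τ²+22/261·τ³=3385/928

  seg 0: a=1 b=45/29 c=0 d=-16/261
  seg 1: a=4 b=-3/29 c=-16/29 d=22/261
  seg 2: a=1 b=-33/29 c=6/29 d=-2/29
S(15/4) = 3385/928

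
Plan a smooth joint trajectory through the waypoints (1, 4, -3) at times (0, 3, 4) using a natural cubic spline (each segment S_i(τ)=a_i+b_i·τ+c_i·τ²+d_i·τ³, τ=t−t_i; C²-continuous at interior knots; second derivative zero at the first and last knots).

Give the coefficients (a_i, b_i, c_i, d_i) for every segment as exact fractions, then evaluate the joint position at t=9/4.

  seg 0: a=1 b=4 c=0 d=-1/3
  seg 1: a=4 b=-5 c=-3 d=1
S(9/4) = 397/64

Δ: Δ0=1, Δ1=-7
row 1: diag=8, rhs=-48; c'=1/8, d'=-6
back: M1=-6
M: M0=0, M1=-6, M2=0
seg 0: a=1, c=M0/2=0, d=(M1−M0)/(6·3)=-1/3, b=Δ0−h0·(2M0+M1)/6=4
seg 1: a=4, c=M1/2=-3, d=(M2−M1)/(6·1)=1, b=Δ1−h1·(2M1+M2)/6=-5
t_q=9/4 → seg 0, τ=9/4; S=1+4·τ+0·τ²+-1/3·τ³=397/64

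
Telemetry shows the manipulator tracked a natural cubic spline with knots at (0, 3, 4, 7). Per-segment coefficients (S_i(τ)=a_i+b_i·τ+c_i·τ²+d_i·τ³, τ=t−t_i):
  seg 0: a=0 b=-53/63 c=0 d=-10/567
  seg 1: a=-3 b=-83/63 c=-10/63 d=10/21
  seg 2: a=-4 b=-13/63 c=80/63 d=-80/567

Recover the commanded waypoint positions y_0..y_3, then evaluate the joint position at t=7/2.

y_0 = S_0(0) = a_0 = 0
y_1 = S_1(0) = a_1 = -3
y_2 = S_2(0) = a_2 = -4
y_3 = S_2(3) = 3
t_q=7/2 is in segment 1 (τ=1/2); S_1(τ)=-131/36

y_0=0 y_1=-3 y_2=-4 y_3=3
S(7/2) = -131/36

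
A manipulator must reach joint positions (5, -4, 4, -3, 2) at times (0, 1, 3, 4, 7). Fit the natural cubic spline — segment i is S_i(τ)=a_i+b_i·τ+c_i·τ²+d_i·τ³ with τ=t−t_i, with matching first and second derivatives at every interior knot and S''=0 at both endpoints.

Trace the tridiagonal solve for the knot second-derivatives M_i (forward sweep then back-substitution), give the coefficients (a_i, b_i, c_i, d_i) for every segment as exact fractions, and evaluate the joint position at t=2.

  seg 0: a=5 b=-9163/750 c=0 d=2413/750
  seg 1: a=-4 b=-962/375 c=2413/250 d=-4777/1500
  seg 2: a=4 b=-163/75 c=-1182/125 d=1736/375
  seg 3: a=-3 b=-2699/375 c=554/125 d=-554/1125
S(2) = -49/500

Δ: Δ0=-9, Δ1=4, Δ2=-7, Δ3=5/3
row 1: diag=6, rhs=78; c'=1/3, d'=13
row 2: denom=6−2·1/3=16/3; d'=(-66−2·13)/(16/3)=-69/4
row 3: denom=8−1·3/16=125/16; d'=(52−1·-69/4)/(125/16)=1108/125
back: M3=1108/125
back: M2=-69/4−3/16·1108/125=-2364/125
back: M1=13−1/3·-2364/125=2413/125
M: M0=0, M1=2413/125, M2=-2364/125, M3=1108/125, M4=0
seg 0: a=5, c=M0/2=0, d=(M1−M0)/(6·1)=2413/750, b=Δ0−h0·(2M0+M1)/6=-9163/750
seg 1: a=-4, c=M1/2=2413/250, d=(M2−M1)/(6·2)=-4777/1500, b=Δ1−h1·(2M1+M2)/6=-962/375
seg 2: a=4, c=M2/2=-1182/125, d=(M3−M2)/(6·1)=1736/375, b=Δ2−h2·(2M2+M3)/6=-163/75
seg 3: a=-3, c=M3/2=554/125, d=(M4−M3)/(6·3)=-554/1125, b=Δ3−h3·(2M3+M4)/6=-2699/375
t_q=2 → seg 1, τ=1; S=-4+-962/375·τ+2413/250·τ²+-4777/1500·τ³=-49/500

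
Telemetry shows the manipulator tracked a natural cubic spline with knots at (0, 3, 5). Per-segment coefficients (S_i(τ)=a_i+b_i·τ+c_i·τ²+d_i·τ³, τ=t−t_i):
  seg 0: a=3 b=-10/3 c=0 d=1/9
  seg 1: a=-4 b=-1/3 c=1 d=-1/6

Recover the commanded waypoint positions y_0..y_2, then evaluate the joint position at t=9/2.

y_0=3 y_1=-4 y_2=-2
S(9/2) = -45/16

y_0 = S_0(0) = a_0 = 3
y_1 = S_1(0) = a_1 = -4
y_2 = S_1(2) = -2
t_q=9/2 is in segment 1 (τ=3/2); S_1(τ)=-45/16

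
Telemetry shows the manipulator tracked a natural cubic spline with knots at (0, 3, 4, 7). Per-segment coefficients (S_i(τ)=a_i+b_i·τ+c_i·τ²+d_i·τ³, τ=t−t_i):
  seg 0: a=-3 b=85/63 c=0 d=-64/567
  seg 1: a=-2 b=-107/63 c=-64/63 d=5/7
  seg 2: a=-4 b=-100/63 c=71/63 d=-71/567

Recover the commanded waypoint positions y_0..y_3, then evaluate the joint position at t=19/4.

y_0 = S_0(0) = a_0 = -3
y_1 = S_1(0) = a_1 = -2
y_2 = S_2(0) = a_2 = -4
y_3 = S_2(3) = -2
t_q=19/4 is in segment 2 (τ=3/4); S_2(τ)=-295/64

y_0=-3 y_1=-2 y_2=-4 y_3=-2
S(19/4) = -295/64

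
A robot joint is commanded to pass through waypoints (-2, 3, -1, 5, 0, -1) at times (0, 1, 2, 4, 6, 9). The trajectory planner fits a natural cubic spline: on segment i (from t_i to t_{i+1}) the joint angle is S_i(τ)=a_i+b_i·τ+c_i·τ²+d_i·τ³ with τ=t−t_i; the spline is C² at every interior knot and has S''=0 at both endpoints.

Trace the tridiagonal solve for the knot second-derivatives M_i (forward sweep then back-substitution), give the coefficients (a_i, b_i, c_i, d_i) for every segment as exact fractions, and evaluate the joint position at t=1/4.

  seg 0: a=-2 b=9251/1191 c=0 d=-3296/1191
  seg 1: a=3 b=-637/1191 c=-3296/397 d=5761/1191
  seg 2: a=-1 b=-3130/1191 c=2465/397 d=-8087/4764
  seg 3: a=5 b=2189/1191 c=-3157/794 d=8609/9528
  seg 4: a=0 b=-7679/2382 c=2295/1588 d=-255/1588
S(1/4) = -161/1588

Δ: Δ0=5, Δ1=-4, Δ2=3, Δ3=-5/2, Δ4=-1/3
row 1: diag=4, rhs=-54; c'=1/4, d'=-27/2
row 2: denom=6−1·1/4=23/4; d'=(42−1·-27/2)/(23/4)=222/23
row 3: denom=8−2·8/23=168/23; d'=(-33−2·222/23)/(168/23)=-401/56
row 4: denom=10−2·23/84=397/42; d'=(13−2·-401/56)/(397/42)=2295/794
back: M4=2295/794
back: M3=-401/56−23/84·2295/794=-3157/397
back: M2=222/23−8/23·-3157/397=4930/397
back: M1=-27/2−1/4·4930/397=-6592/397
M: M0=0, M1=-6592/397, M2=4930/397, M3=-3157/397, M4=2295/794, M5=0
seg 0: a=-2, c=M0/2=0, d=(M1−M0)/(6·1)=-3296/1191, b=Δ0−h0·(2M0+M1)/6=9251/1191
seg 1: a=3, c=M1/2=-3296/397, d=(M2−M1)/(6·1)=5761/1191, b=Δ1−h1·(2M1+M2)/6=-637/1191
seg 2: a=-1, c=M2/2=2465/397, d=(M3−M2)/(6·2)=-8087/4764, b=Δ2−h2·(2M2+M3)/6=-3130/1191
seg 3: a=5, c=M3/2=-3157/794, d=(M4−M3)/(6·2)=8609/9528, b=Δ3−h3·(2M3+M4)/6=2189/1191
seg 4: a=0, c=M4/2=2295/1588, d=(M5−M4)/(6·3)=-255/1588, b=Δ4−h4·(2M4+M5)/6=-7679/2382
t_q=1/4 → seg 0, τ=1/4; S=-2+9251/1191·τ+0·τ²+-3296/1191·τ³=-161/1588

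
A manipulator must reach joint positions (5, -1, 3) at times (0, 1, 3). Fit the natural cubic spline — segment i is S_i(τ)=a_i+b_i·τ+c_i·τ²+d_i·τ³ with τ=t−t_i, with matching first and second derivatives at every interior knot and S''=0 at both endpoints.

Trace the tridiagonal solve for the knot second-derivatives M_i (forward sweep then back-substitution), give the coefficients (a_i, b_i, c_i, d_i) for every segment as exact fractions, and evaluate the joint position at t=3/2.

  seg 0: a=5 b=-22/3 c=0 d=4/3
  seg 1: a=-1 b=-10/3 c=4 d=-2/3
S(3/2) = -7/4

Δ: Δ0=-6, Δ1=2
row 1: diag=6, rhs=48; c'=1/3, d'=8
back: M1=8
M: M0=0, M1=8, M2=0
seg 0: a=5, c=M0/2=0, d=(M1−M0)/(6·1)=4/3, b=Δ0−h0·(2M0+M1)/6=-22/3
seg 1: a=-1, c=M1/2=4, d=(M2−M1)/(6·2)=-2/3, b=Δ1−h1·(2M1+M2)/6=-10/3
t_q=3/2 → seg 1, τ=1/2; S=-1+-10/3·τ+4·τ²+-2/3·τ³=-7/4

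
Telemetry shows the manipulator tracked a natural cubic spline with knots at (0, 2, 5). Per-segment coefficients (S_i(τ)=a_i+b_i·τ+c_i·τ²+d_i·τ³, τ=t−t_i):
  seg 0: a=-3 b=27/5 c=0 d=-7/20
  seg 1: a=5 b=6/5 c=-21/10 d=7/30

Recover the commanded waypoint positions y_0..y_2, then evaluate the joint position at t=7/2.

y_0 = S_0(0) = a_0 = -3
y_1 = S_1(0) = a_1 = 5
y_2 = S_1(3) = -4
t_q=7/2 is in segment 1 (τ=3/2); S_1(τ)=229/80

y_0=-3 y_1=5 y_2=-4
S(7/2) = 229/80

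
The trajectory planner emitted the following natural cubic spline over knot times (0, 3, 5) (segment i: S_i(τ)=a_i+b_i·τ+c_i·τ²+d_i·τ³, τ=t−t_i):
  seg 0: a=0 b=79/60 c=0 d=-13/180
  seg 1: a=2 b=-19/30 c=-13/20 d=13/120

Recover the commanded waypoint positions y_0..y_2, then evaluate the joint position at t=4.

y_0 = S_0(0) = a_0 = 0
y_1 = S_1(0) = a_1 = 2
y_2 = S_1(2) = -1
t_q=4 is in segment 1 (τ=1); S_1(τ)=33/40

y_0=0 y_1=2 y_2=-1
S(4) = 33/40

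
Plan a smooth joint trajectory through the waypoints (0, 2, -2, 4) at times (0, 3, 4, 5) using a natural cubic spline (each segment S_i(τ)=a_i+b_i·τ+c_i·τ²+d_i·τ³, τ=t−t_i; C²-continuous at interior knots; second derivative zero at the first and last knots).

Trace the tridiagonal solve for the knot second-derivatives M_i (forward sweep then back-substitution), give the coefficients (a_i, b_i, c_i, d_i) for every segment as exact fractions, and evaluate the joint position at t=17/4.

  seg 0: a=0 b=320/93 c=0 d=-86/279
  seg 1: a=2 b=-454/93 c=-86/31 d=340/93
  seg 2: a=-2 b=50/93 c=254/31 d=-254/93
S(17/4) = -1385/992

Δ: Δ0=2/3, Δ1=-4, Δ2=6
row 1: diag=8, rhs=-28; c'=1/8, d'=-7/2
row 2: denom=4−1·1/8=31/8; d'=(60−1·-7/2)/(31/8)=508/31
back: M2=508/31
back: M1=-7/2−1/8·508/31=-172/31
M: M0=0, M1=-172/31, M2=508/31, M3=0
seg 0: a=0, c=M0/2=0, d=(M1−M0)/(6·3)=-86/279, b=Δ0−h0·(2M0+M1)/6=320/93
seg 1: a=2, c=M1/2=-86/31, d=(M2−M1)/(6·1)=340/93, b=Δ1−h1·(2M1+M2)/6=-454/93
seg 2: a=-2, c=M2/2=254/31, d=(M3−M2)/(6·1)=-254/93, b=Δ2−h2·(2M2+M3)/6=50/93
t_q=17/4 → seg 2, τ=1/4; S=-2+50/93·τ+254/31·τ²+-254/93·τ³=-1385/992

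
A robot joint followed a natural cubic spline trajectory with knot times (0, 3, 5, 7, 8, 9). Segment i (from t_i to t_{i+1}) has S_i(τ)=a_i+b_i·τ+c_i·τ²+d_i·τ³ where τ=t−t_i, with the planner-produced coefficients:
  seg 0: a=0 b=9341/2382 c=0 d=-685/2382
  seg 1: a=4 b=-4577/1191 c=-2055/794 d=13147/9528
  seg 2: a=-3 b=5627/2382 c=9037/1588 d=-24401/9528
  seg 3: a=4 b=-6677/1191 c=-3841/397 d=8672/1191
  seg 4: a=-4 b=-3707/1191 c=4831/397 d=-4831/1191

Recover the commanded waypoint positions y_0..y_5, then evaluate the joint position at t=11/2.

y_0=0 y_1=4 y_2=-3 y_3=4 y_4=-4 y_5=1
S(11/2) = -18199/25408

y_0 = S_0(0) = a_0 = 0
y_1 = S_1(0) = a_1 = 4
y_2 = S_2(0) = a_2 = -3
y_3 = S_3(0) = a_3 = 4
y_4 = S_4(0) = a_4 = -4
y_5 = S_4(1) = 1
t_q=11/2 is in segment 2 (τ=1/2); S_2(τ)=-18199/25408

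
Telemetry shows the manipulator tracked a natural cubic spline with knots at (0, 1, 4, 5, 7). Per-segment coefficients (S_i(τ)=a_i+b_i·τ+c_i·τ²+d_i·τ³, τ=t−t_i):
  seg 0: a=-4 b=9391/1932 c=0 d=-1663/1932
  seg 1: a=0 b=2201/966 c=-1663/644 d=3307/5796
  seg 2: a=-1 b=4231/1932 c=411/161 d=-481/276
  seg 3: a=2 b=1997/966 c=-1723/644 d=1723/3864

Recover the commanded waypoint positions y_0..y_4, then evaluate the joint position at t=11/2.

y_0 = S_0(0) = a_0 = -4
y_1 = S_1(0) = a_1 = 0
y_2 = S_2(0) = a_2 = -1
y_3 = S_3(0) = a_3 = 2
y_4 = S_3(2) = -1
t_q=11/2 is in segment 3 (τ=1/2); S_3(τ)=3563/1472

y_0=-4 y_1=0 y_2=-1 y_3=2 y_4=-1
S(11/2) = 3563/1472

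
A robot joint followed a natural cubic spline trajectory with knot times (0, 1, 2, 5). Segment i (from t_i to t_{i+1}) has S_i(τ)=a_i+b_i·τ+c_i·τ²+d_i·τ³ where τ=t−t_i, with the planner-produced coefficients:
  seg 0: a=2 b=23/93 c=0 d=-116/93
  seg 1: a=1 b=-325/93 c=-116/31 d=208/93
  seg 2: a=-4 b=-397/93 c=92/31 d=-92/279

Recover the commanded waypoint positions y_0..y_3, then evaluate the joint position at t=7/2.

y_0 = S_0(0) = a_0 = 2
y_1 = S_1(0) = a_1 = 1
y_2 = S_2(0) = a_2 = -4
y_3 = S_2(3) = 1
t_q=7/2 is in segment 2 (τ=3/2); S_2(τ)=-150/31

y_0=2 y_1=1 y_2=-4 y_3=1
S(7/2) = -150/31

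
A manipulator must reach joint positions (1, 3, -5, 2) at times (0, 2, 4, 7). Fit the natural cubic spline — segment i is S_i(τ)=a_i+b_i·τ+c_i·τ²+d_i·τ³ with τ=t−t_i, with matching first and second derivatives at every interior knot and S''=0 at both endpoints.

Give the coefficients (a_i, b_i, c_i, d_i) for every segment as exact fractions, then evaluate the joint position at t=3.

  seg 0: a=1 b=151/57 c=0 d=-47/114
  seg 1: a=3 b=-131/57 c=-47/19 d=185/228
  seg 2: a=-5 b=-140/57 c=91/38 d=-91/342
S(3) = -73/76

Δ: Δ0=1, Δ1=-4, Δ2=7/3
row 1: diag=8, rhs=-30; c'=1/4, d'=-15/4
row 2: denom=10−2·1/4=19/2; d'=(38−2·-15/4)/(19/2)=91/19
back: M2=91/19
back: M1=-15/4−1/4·91/19=-94/19
M: M0=0, M1=-94/19, M2=91/19, M3=0
seg 0: a=1, c=M0/2=0, d=(M1−M0)/(6·2)=-47/114, b=Δ0−h0·(2M0+M1)/6=151/57
seg 1: a=3, c=M1/2=-47/19, d=(M2−M1)/(6·2)=185/228, b=Δ1−h1·(2M1+M2)/6=-131/57
seg 2: a=-5, c=M2/2=91/38, d=(M3−M2)/(6·3)=-91/342, b=Δ2−h2·(2M2+M3)/6=-140/57
t_q=3 → seg 1, τ=1; S=3+-131/57·τ+-47/19·τ²+185/228·τ³=-73/76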